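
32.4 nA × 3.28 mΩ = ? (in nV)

32.4e-9 × 3.28e-3 = 106.272e-12 V

0.106272 nV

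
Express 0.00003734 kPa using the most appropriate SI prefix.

= 37.34 × 10⁻³ Pa; 10⁻³ is milli.

37.34 mPa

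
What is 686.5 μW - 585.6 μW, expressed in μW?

In μW:
  686.5 μW → 686.5
  585.6 μW → 585.6
Difference: 686.5 - 585.6 = 100.9

100.9 μW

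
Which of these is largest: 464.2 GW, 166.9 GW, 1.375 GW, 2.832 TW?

2.832 TW

464.2 GW = 464200000000 W
166.9 GW = 166900000000 W
1.375 GW = 1375000000 W
2.832 TW = 2832000000000 W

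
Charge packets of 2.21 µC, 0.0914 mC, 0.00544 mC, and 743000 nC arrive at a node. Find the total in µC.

In µC:
  2.21 µC → 2.21
  0.0914 mC = 0.0914e3 µC = 91.4
  0.00544 mC = 0.00544e3 µC = 5.44
  743000 nC = 743000e-3 µC = 743
Sum: 2.21 + 91.4 + 5.44 + 743 = 842.05

842.05 µC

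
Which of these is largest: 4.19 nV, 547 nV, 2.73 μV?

4.19 nV = 0.00000000419 V
547 nV = 0.000000547 V
2.73 μV = 0.00000273 V

2.73 μV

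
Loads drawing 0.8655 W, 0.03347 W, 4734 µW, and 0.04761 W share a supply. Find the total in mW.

951.314 mW

In mW:
  0.8655 W = 0.8655 × 10³ mW = 865.5
  0.03347 W = 0.03347 × 10³ mW = 33.47
  4734 µW = 4734 × 10⁻³ mW = 4.734
  0.04761 W = 0.04761 × 10³ mW = 47.61
Sum: 865.5 + 33.47 + 4.734 + 47.61 = 951.314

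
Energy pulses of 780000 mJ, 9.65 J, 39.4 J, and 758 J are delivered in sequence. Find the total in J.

In J:
  780000 mJ = 780000 × 10⁻³ J = 780
  9.65 J → 9.65
  39.4 J → 39.4
  758 J → 758
Sum: 780 + 9.65 + 39.4 + 758 = 1587.05

1587.05 J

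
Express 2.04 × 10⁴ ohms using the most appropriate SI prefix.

20.4 kiloohms

= 20.4 × 10³ ohms; 10³ is kilo.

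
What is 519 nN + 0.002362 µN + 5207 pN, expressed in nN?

526.569 nN

In nN:
  519 nN → 519
  0.002362 µN = 0.002362 × 10^3 nN = 2.362
  5207 pN = 5207 × 10^-3 nN = 5.207
Sum: 519 + 2.362 + 5.207 = 526.569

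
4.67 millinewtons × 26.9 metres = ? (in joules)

4.67e-3 × 26.9 = 125.623e-3 J

0.125623 joules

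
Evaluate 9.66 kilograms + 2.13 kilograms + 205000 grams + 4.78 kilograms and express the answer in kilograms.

221.57 kilograms

In kilograms:
  9.66 kilograms → 9.66
  2.13 kilograms → 2.13
  205000 grams = 205000 × 10^-3 kilograms = 205
  4.78 kilograms → 4.78
Sum: 9.66 + 2.13 + 205 + 4.78 = 221.57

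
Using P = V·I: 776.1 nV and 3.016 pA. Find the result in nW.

776.1 × 10⁻⁹ × 3.016 × 10⁻¹² = 2340.7176 × 10⁻²¹ W

0.0000000023407176 nW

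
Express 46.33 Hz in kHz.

(no prefix) = 1e0, kilo = 1e3; factor is 1e-3.
46.33 × 1e-3 = 0.04633

0.04633 kHz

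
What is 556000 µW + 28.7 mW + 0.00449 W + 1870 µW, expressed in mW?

591.06 mW

In mW:
  556000 µW = 556000 × 10^-3 mW = 556
  28.7 mW → 28.7
  0.00449 W = 0.00449 × 10^3 mW = 4.49
  1870 µW = 1870 × 10^-3 mW = 1.87
Sum: 556 + 28.7 + 4.49 + 1.87 = 591.06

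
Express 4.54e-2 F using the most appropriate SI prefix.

= 45.4e-3 F; 1e-3 is milli.

45.4 mF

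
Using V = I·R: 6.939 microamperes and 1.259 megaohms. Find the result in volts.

6.939 × 10⁻⁶ × 1.259 × 10⁶ = 8.736201 V

8.736201 volts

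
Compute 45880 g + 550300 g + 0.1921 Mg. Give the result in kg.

In kg:
  45880 g = 45880e-3 kg = 45.88
  550300 g = 550300e-3 kg = 550.3
  0.1921 Mg = 0.1921e3 kg = 192.1
Sum: 45.88 + 550.3 + 192.1 = 788.28

788.28 kg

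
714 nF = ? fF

nano = 1e-9, femto = 1e-15; factor is 1e6.
714 × 1e6 = 714000000

714000000 fF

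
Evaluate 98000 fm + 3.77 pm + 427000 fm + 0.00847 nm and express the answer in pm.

In pm:
  98000 fm = 98000 × 10^-3 pm = 98
  3.77 pm → 3.77
  427000 fm = 427000 × 10^-3 pm = 427
  0.00847 nm = 0.00847 × 10^3 pm = 8.47
Sum: 98 + 3.77 + 427 + 8.47 = 537.24

537.24 pm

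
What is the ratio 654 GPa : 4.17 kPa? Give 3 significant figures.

(654 × 10^9) / (4.17 × 10^3) = 156.8 × 10^6

157000000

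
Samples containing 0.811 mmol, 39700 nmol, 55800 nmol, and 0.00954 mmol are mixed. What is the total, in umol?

916.04 umol

In umol:
  0.811 mmol = 0.811 × 10^3 umol = 811
  39700 nmol = 39700 × 10^-3 umol = 39.7
  55800 nmol = 55800 × 10^-3 umol = 55.8
  0.00954 mmol = 0.00954 × 10^3 umol = 9.54
Sum: 811 + 39.7 + 55.8 + 9.54 = 916.04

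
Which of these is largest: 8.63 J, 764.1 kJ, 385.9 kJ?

8.63 J = 8.63 J
764.1 kJ = 764100 J
385.9 kJ = 385900 J

764.1 kJ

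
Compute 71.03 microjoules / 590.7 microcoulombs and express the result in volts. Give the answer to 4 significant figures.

0.1202 volts

(71.03 × 10⁻⁶) / (590.7 × 10⁻⁶) = 0.120247 V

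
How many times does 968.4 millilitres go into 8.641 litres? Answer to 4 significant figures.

(8.641) / (968.4e-3) = 0.008923e3

8.923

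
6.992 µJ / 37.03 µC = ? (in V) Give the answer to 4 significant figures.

0.1888 V

(6.992 × 10^-6) / (37.03 × 10^-6) = 0.18882 V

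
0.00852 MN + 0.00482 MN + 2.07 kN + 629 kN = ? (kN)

644.41 kN

In kN:
  0.00852 MN = 0.00852 × 10³ kN = 8.52
  0.00482 MN = 0.00482 × 10³ kN = 4.82
  2.07 kN → 2.07
  629 kN → 629
Sum: 8.52 + 4.82 + 2.07 + 629 = 644.41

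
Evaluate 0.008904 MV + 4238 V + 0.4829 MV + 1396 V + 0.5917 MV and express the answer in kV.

1089.138 kV

In kV:
  0.008904 MV = 0.008904e3 kV = 8.904
  4238 V = 4238e-3 kV = 4.238
  0.4829 MV = 0.4829e3 kV = 482.9
  1396 V = 1396e-3 kV = 1.396
  0.5917 MV = 0.5917e3 kV = 591.7
Sum: 8.904 + 4.238 + 482.9 + 1.396 + 591.7 = 1089.138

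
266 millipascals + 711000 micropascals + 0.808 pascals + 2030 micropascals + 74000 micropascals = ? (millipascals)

In millipascals:
  266 millipascals → 266
  711000 micropascals = 711000 × 10⁻³ millipascals = 711
  0.808 pascals = 0.808 × 10³ millipascals = 808
  2030 micropascals = 2030 × 10⁻³ millipascals = 2.03
  74000 micropascals = 74000 × 10⁻³ millipascals = 74
Sum: 266 + 711 + 808 + 2.03 + 74 = 1861.03

1861.03 millipascals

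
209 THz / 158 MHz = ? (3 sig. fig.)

(209 × 10^12) / (158 × 10^6) = 1.323 × 10^6

1320000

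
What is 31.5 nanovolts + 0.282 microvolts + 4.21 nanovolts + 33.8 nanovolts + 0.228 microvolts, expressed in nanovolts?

In nanovolts:
  31.5 nanovolts → 31.5
  0.282 microvolts = 0.282 × 10^3 nanovolts = 282
  4.21 nanovolts → 4.21
  33.8 nanovolts → 33.8
  0.228 microvolts = 0.228 × 10^3 nanovolts = 228
Sum: 31.5 + 282 + 4.21 + 33.8 + 228 = 579.51

579.51 nanovolts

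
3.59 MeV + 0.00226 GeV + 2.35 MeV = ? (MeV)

In MeV:
  3.59 MeV → 3.59
  0.00226 GeV = 0.00226 × 10³ MeV = 2.26
  2.35 MeV → 2.35
Sum: 3.59 + 2.26 + 2.35 = 8.2

8.2 MeV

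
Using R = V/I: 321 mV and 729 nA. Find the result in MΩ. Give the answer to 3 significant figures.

(321 × 10^-3) / (729 × 10^-9) = 0.44033 × 10^6 Ω

0.440 MΩ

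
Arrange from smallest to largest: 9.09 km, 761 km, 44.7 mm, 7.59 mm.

9.09 km = 9090 m
761 km = 761000 m
44.7 mm = 0.0447 m
7.59 mm = 0.00759 m

7.59 mm < 44.7 mm < 9.09 km < 761 km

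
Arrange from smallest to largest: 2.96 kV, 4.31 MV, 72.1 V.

72.1 V < 2.96 kV < 4.31 MV

2.96 kV = 2960 V
4.31 MV = 4310000 V
72.1 V = 72.1 V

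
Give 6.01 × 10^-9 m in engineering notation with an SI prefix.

= 6.01 × 10^-9 m; 10^-9 is nano.

6.01 nm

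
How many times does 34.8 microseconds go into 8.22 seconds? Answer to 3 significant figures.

(8.22) / (34.8 × 10^-6) = 0.2362 × 10^6

236000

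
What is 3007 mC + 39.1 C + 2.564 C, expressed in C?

In C:
  3007 mC = 3007 × 10⁻³ C = 3.007
  39.1 C → 39.1
  2.564 C → 2.564
Sum: 3.007 + 39.1 + 2.564 = 44.671

44.671 C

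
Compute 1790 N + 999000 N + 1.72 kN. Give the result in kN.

1002.51 kN

In kN:
  1790 N = 1790e-3 kN = 1.79
  999000 N = 999000e-3 kN = 999
  1.72 kN → 1.72
Sum: 1.79 + 999 + 1.72 = 1002.51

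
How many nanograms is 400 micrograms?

micro = 10^-6, nano = 10^-9; factor is 10^3.
400 × 10^3 = 400000

400000 nanograms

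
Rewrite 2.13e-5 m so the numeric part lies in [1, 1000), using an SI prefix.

= 21.3e-6 m; 1e-6 is micro.

21.3 μm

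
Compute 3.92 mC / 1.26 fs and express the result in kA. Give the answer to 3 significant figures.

3110000000 kA

(3.92 × 10^-3) / (1.26 × 10^-15) = 3.1111 × 10^12 A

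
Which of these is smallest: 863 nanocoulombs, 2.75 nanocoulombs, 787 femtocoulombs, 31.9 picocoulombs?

787 femtocoulombs

863 nanocoulombs = 0.000000863 coulombs
2.75 nanocoulombs = 0.00000000275 coulombs
787 femtocoulombs = 0.000000000000787 coulombs
31.9 picocoulombs = 0.0000000000319 coulombs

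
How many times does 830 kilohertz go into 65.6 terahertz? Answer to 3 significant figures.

(65.6 × 10^12) / (830 × 10^3) = 0.07904 × 10^9

79000000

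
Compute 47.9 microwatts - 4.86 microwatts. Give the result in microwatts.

43.04 microwatts

In microwatts:
  47.9 microwatts → 47.9
  4.86 microwatts → 4.86
Difference: 47.9 - 4.86 = 43.04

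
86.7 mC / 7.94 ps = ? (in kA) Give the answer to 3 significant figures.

10900000 kA

(86.7 × 10⁻³) / (7.94 × 10⁻¹²) = 10.919 × 10⁹ A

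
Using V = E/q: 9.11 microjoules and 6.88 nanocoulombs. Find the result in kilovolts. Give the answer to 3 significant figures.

1.32 kilovolts

(9.11 × 10⁻⁶) / (6.88 × 10⁻⁹) = 1.3241 × 10³ V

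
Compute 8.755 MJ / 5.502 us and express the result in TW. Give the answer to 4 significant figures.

1.591 TW

(8.755e6) / (5.502e-6) = 1.59124e12 W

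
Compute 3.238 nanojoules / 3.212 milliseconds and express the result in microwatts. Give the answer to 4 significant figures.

1.008 microwatts

(3.238 × 10⁻⁹) / (3.212 × 10⁻³) = 1.00809 × 10⁻⁶ W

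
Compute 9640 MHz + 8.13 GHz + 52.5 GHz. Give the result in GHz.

In GHz:
  9640 MHz = 9640e-3 GHz = 9.64
  8.13 GHz → 8.13
  52.5 GHz → 52.5
Sum: 9.64 + 8.13 + 52.5 = 70.27

70.27 GHz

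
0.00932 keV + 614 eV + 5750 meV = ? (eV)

629.07 eV

In eV:
  0.00932 keV = 0.00932e3 eV = 9.32
  614 eV → 614
  5750 meV = 5750e-3 eV = 5.75
Sum: 9.32 + 614 + 5.75 = 629.07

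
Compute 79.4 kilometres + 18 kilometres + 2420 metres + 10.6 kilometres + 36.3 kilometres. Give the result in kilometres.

146.72 kilometres

In kilometres:
  79.4 kilometres → 79.4
  18 kilometres → 18
  2420 metres = 2420 × 10⁻³ kilometres = 2.42
  10.6 kilometres → 10.6
  36.3 kilometres → 36.3
Sum: 79.4 + 18 + 2.42 + 10.6 + 36.3 = 146.72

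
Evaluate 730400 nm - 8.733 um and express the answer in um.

In um:
  730400 nm = 730400 × 10⁻³ um = 730.4
  8.733 um → 8.733
Difference: 730.4 - 8.733 = 721.667

721.667 um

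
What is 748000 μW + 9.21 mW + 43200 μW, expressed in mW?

In mW:
  748000 μW = 748000 × 10^-3 mW = 748
  9.21 mW → 9.21
  43200 μW = 43200 × 10^-3 mW = 43.2
Sum: 748 + 9.21 + 43.2 = 800.41

800.41 mW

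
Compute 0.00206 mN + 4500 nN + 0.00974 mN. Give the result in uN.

16.3 uN

In uN:
  0.00206 mN = 0.00206e3 uN = 2.06
  4500 nN = 4500e-3 uN = 4.5
  0.00974 mN = 0.00974e3 uN = 9.74
Sum: 2.06 + 4.5 + 9.74 = 16.3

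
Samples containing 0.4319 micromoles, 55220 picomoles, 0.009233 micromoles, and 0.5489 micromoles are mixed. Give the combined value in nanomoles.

1045.253 nanomoles

In nanomoles:
  0.4319 micromoles = 0.4319e3 nanomoles = 431.9
  55220 picomoles = 55220e-3 nanomoles = 55.22
  0.009233 micromoles = 0.009233e3 nanomoles = 9.233
  0.5489 micromoles = 0.5489e3 nanomoles = 548.9
Sum: 431.9 + 55.22 + 9.233 + 548.9 = 1045.253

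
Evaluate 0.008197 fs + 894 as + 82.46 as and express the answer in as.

In as:
  0.008197 fs = 0.008197 × 10^3 as = 8.197
  894 as → 894
  82.46 as → 82.46
Sum: 8.197 + 894 + 82.46 = 984.657

984.657 as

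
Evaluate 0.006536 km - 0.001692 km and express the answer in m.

In m:
  0.006536 km = 0.006536e3 m = 6.536
  0.001692 km = 0.001692e3 m = 1.692
Difference: 6.536 - 1.692 = 4.844

4.844 m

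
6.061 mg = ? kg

milli = 1e-3, kilo = 1e3; factor is 1e-6.
6.061 × 1e-6 = 0.000006061

0.000006061 kg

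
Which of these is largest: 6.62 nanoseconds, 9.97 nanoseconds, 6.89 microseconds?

6.62 nanoseconds = 0.00000000662 seconds
9.97 nanoseconds = 0.00000000997 seconds
6.89 microseconds = 0.00000689 seconds

6.89 microseconds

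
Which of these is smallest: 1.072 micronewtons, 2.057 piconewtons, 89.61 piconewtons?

2.057 piconewtons

1.072 micronewtons = 0.000001072 newtons
2.057 piconewtons = 0.000000000002057 newtons
89.61 piconewtons = 0.00000000008961 newtons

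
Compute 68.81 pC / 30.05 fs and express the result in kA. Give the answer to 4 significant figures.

2.290 kA

(68.81 × 10⁻¹²) / (30.05 × 10⁻¹⁵) = 2.28985 × 10³ A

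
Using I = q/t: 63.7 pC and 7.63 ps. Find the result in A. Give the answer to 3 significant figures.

(63.7 × 10^-12) / (7.63 × 10^-12) = 8.3486 A

8.35 A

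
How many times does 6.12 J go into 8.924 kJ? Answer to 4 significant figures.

1458

(8.924e3) / (6.12) = 1.4582e3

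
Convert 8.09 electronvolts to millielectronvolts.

(no prefix) = 10⁰, milli = 10⁻³; factor is 10³.
8.09 × 10³ = 8090

8090 millielectronvolts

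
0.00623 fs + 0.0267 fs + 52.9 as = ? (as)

In as:
  0.00623 fs = 0.00623e3 as = 6.23
  0.0267 fs = 0.0267e3 as = 26.7
  52.9 as → 52.9
Sum: 6.23 + 26.7 + 52.9 = 85.83

85.83 as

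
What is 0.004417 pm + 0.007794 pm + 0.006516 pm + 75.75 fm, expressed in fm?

94.477 fm

In fm:
  0.004417 pm = 0.004417 × 10^3 fm = 4.417
  0.007794 pm = 0.007794 × 10^3 fm = 7.794
  0.006516 pm = 0.006516 × 10^3 fm = 6.516
  75.75 fm → 75.75
Sum: 4.417 + 7.794 + 6.516 + 75.75 = 94.477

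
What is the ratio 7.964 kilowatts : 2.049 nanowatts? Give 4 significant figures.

3887000000000

(7.964 × 10³) / (2.049 × 10⁻⁹) = 3.8868 × 10¹²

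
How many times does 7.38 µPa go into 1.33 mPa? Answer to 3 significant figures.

(1.33e-3) / (7.38e-6) = 0.1802e3

180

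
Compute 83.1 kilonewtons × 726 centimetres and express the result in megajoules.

83.1e3 × 726e-2 = 60330.6e1 J

0.603306 megajoules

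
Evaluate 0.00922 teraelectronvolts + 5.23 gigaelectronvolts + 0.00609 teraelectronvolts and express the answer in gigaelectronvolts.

In gigaelectronvolts:
  0.00922 teraelectronvolts = 0.00922e3 gigaelectronvolts = 9.22
  5.23 gigaelectronvolts → 5.23
  0.00609 teraelectronvolts = 0.00609e3 gigaelectronvolts = 6.09
Sum: 9.22 + 5.23 + 6.09 = 20.54

20.54 gigaelectronvolts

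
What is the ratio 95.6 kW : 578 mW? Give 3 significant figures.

165000

(95.6 × 10³) / (578 × 10⁻³) = 0.1654 × 10⁶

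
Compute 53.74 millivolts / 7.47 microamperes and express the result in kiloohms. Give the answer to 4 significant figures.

(53.74 × 10^-3) / (7.47 × 10^-6) = 7.19411 × 10^3 Ω

7.194 kiloohms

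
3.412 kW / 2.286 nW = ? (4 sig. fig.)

(3.412e3) / (2.286e-9) = 1.4926e12

1493000000000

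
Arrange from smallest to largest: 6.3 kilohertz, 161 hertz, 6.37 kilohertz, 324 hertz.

161 hertz < 324 hertz < 6.3 kilohertz < 6.37 kilohertz

6.3 kilohertz = 6300 hertz
161 hertz = 161 hertz
6.37 kilohertz = 6370 hertz
324 hertz = 324 hertz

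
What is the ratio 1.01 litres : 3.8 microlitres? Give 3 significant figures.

(1.01) / (3.8 × 10⁻⁶) = 0.2658 × 10⁶

266000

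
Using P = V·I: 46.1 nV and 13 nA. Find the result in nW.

0.0000005993 nW

46.1e-9 × 13e-9 = 599.3e-18 W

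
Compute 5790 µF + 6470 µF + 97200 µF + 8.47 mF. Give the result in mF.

In mF:
  5790 µF = 5790 × 10⁻³ mF = 5.79
  6470 µF = 6470 × 10⁻³ mF = 6.47
  97200 µF = 97200 × 10⁻³ mF = 97.2
  8.47 mF → 8.47
Sum: 5.79 + 6.47 + 97.2 + 8.47 = 117.93

117.93 mF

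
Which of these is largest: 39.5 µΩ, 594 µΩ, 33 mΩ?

39.5 µΩ = 0.0000395 Ω
594 µΩ = 0.000594 Ω
33 mΩ = 0.033 Ω

33 mΩ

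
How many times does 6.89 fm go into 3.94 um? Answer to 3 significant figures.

572000000

(3.94e-6) / (6.89e-15) = 0.5718e9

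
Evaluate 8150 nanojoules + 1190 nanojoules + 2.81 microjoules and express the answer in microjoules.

12.15 microjoules

In microjoules:
  8150 nanojoules = 8150 × 10⁻³ microjoules = 8.15
  1190 nanojoules = 1190 × 10⁻³ microjoules = 1.19
  2.81 microjoules → 2.81
Sum: 8.15 + 1.19 + 2.81 = 12.15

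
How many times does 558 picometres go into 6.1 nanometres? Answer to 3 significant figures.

10.9

(6.1 × 10^-9) / (558 × 10^-12) = 0.01093 × 10^3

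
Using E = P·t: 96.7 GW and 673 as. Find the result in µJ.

96.7 × 10^9 × 673 × 10^-18 = 65079.1 × 10^-9 J

65.0791 µJ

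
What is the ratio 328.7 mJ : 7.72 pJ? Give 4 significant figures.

(328.7 × 10^-3) / (7.72 × 10^-12) = 42.578 × 10^9

42580000000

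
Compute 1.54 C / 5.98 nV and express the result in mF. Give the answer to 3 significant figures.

258000000000 mF

(1.54) / (5.98 × 10^-9) = 0.25753 × 10^9 F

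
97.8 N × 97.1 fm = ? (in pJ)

9.49638 pJ

97.8 × 97.1 × 10⁻¹⁵ = 9496.38 × 10⁻¹⁵ J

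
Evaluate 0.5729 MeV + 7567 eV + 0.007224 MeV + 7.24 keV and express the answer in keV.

In keV:
  0.5729 MeV = 0.5729 × 10^3 keV = 572.9
  7567 eV = 7567 × 10^-3 keV = 7.567
  0.007224 MeV = 0.007224 × 10^3 keV = 7.224
  7.24 keV → 7.24
Sum: 572.9 + 7.567 + 7.224 + 7.24 = 594.931

594.931 keV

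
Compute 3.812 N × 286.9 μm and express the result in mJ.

1.0936628 mJ

3.812 × 286.9 × 10⁻⁶ = 1093.6628 × 10⁻⁶ J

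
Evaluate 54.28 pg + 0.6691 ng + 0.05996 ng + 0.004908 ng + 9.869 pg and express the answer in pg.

798.117 pg

In pg:
  54.28 pg → 54.28
  0.6691 ng = 0.6691 × 10^3 pg = 669.1
  0.05996 ng = 0.05996 × 10^3 pg = 59.96
  0.004908 ng = 0.004908 × 10^3 pg = 4.908
  9.869 pg → 9.869
Sum: 54.28 + 669.1 + 59.96 + 4.908 + 9.869 = 798.117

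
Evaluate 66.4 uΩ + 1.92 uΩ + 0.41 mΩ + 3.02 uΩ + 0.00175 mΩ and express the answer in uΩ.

483.09 uΩ

In uΩ:
  66.4 uΩ → 66.4
  1.92 uΩ → 1.92
  0.41 mΩ = 0.41e3 uΩ = 410
  3.02 uΩ → 3.02
  0.00175 mΩ = 0.00175e3 uΩ = 1.75
Sum: 66.4 + 1.92 + 410 + 3.02 + 1.75 = 483.09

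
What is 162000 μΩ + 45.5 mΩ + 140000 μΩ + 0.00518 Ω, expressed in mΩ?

352.68 mΩ

In mΩ:
  162000 μΩ = 162000e-3 mΩ = 162
  45.5 mΩ → 45.5
  140000 μΩ = 140000e-3 mΩ = 140
  0.00518 Ω = 0.00518e3 mΩ = 5.18
Sum: 162 + 45.5 + 140 + 5.18 = 352.68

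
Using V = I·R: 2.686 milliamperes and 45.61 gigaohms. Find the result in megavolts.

2.686e-3 × 45.61e9 = 122.50846e6 V

122.50846 megavolts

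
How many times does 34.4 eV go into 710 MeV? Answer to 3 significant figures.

20600000

(710 × 10⁶) / (34.4) = 20.64 × 10⁶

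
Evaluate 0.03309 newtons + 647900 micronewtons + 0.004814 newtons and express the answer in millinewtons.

685.804 millinewtons

In millinewtons:
  0.03309 newtons = 0.03309 × 10^3 millinewtons = 33.09
  647900 micronewtons = 647900 × 10^-3 millinewtons = 647.9
  0.004814 newtons = 0.004814 × 10^3 millinewtons = 4.814
Sum: 33.09 + 647.9 + 4.814 = 685.804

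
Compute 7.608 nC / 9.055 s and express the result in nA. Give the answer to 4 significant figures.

(7.608e-9) / (9.055) = 0.840199e-9 A

0.8402 nA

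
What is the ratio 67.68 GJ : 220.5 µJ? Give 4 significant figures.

306900000000000

(67.68e9) / (220.5e-6) = 0.30694e15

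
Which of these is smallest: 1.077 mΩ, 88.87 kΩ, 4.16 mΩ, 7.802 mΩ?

1.077 mΩ

1.077 mΩ = 0.001077 Ω
88.87 kΩ = 88870 Ω
4.16 mΩ = 0.00416 Ω
7.802 mΩ = 0.007802 Ω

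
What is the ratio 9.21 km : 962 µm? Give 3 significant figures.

9570000

(9.21 × 10^3) / (962 × 10^-6) = 0.009574 × 10^9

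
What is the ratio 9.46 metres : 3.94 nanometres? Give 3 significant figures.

2400000000

(9.46) / (3.94 × 10⁻⁹) = 2.401 × 10⁹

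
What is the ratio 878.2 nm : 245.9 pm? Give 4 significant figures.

(878.2 × 10⁻⁹) / (245.9 × 10⁻¹²) = 3.5714 × 10³

3571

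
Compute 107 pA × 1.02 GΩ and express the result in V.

0.10914 V

107e-12 × 1.02e9 = 109.14e-3 V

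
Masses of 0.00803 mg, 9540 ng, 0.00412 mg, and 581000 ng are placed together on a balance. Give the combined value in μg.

In μg:
  0.00803 mg = 0.00803 × 10³ μg = 8.03
  9540 ng = 9540 × 10⁻³ μg = 9.54
  0.00412 mg = 0.00412 × 10³ μg = 4.12
  581000 ng = 581000 × 10⁻³ μg = 581
Sum: 8.03 + 9.54 + 4.12 + 581 = 602.69

602.69 μg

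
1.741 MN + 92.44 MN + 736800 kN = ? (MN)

In MN:
  1.741 MN → 1.741
  92.44 MN → 92.44
  736800 kN = 736800 × 10^-3 MN = 736.8
Sum: 1.741 + 92.44 + 736.8 = 830.981

830.981 MN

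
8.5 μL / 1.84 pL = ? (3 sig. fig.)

4620000

(8.5 × 10^-6) / (1.84 × 10^-12) = 4.62 × 10^6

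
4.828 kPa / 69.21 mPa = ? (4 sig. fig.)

69760

(4.828 × 10³) / (69.21 × 10⁻³) = 0.069759 × 10⁶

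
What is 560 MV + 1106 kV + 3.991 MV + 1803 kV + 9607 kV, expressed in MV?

576.507 MV

In MV:
  560 MV → 560
  1106 kV = 1106e-3 MV = 1.106
  3.991 MV → 3.991
  1803 kV = 1803e-3 MV = 1.803
  9607 kV = 9607e-3 MV = 9.607
Sum: 560 + 1.106 + 3.991 + 1.803 + 9.607 = 576.507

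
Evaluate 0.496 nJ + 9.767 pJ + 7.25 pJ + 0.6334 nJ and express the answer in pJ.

1146.417 pJ

In pJ:
  0.496 nJ = 0.496e3 pJ = 496
  9.767 pJ → 9.767
  7.25 pJ → 7.25
  0.6334 nJ = 0.6334e3 pJ = 633.4
Sum: 496 + 9.767 + 7.25 + 633.4 = 1146.417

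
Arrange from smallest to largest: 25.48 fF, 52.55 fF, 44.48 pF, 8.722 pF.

25.48 fF = 0.00000000000002548 F
52.55 fF = 0.00000000000005255 F
44.48 pF = 0.00000000004448 F
8.722 pF = 0.000000000008722 F

25.48 fF < 52.55 fF < 8.722 pF < 44.48 pF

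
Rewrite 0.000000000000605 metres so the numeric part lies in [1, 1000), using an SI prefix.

= 605 × 10⁻¹⁵ metres; 10⁻¹⁵ is femto.

605 femtometres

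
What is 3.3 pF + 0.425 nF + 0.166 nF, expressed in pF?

In pF:
  3.3 pF → 3.3
  0.425 nF = 0.425 × 10³ pF = 425
  0.166 nF = 0.166 × 10³ pF = 166
Sum: 3.3 + 425 + 166 = 594.3

594.3 pF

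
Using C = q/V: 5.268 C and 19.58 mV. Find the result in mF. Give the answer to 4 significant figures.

(5.268) / (19.58 × 10⁻³) = 0.26905 × 10³ F

269100 mF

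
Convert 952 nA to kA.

0.000000000952 kA

nano = 10^-9, kilo = 10^3; factor is 10^-12.
952 × 10^-12 = 0.000000000952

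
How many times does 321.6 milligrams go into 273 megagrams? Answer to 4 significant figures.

848900000

(273 × 10^6) / (321.6 × 10^-3) = 0.84888 × 10^9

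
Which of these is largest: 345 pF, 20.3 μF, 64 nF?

345 pF = 0.000000000345 F
20.3 μF = 0.0000203 F
64 nF = 0.000000064 F

20.3 μF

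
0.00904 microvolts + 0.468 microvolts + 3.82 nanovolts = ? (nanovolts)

480.86 nanovolts

In nanovolts:
  0.00904 microvolts = 0.00904 × 10³ nanovolts = 9.04
  0.468 microvolts = 0.468 × 10³ nanovolts = 468
  3.82 nanovolts → 3.82
Sum: 9.04 + 468 + 3.82 = 480.86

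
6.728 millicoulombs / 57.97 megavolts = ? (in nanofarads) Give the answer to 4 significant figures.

(6.728 × 10⁻³) / (57.97 × 10⁶) = 0.11606 × 10⁻⁹ F

0.1161 nanofarads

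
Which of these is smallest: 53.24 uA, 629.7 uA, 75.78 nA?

53.24 uA = 0.00005324 A
629.7 uA = 0.0006297 A
75.78 nA = 0.00000007578 A

75.78 nA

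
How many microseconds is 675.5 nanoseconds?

nano = 10⁻⁹, micro = 10⁻⁶; factor is 10⁻³.
675.5 × 10⁻³ = 0.6755

0.6755 microseconds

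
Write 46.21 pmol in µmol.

0.00004621 µmol

pico = 10⁻¹², micro = 10⁻⁶; factor is 10⁻⁶.
46.21 × 10⁻⁶ = 0.00004621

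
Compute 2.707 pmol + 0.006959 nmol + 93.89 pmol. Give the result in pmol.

103.556 pmol

In pmol:
  2.707 pmol → 2.707
  0.006959 nmol = 0.006959 × 10^3 pmol = 6.959
  93.89 pmol → 93.89
Sum: 2.707 + 6.959 + 93.89 = 103.556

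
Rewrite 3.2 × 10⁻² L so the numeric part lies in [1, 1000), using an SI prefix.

= 32 × 10⁻³ L; 10⁻³ is milli.

32 mL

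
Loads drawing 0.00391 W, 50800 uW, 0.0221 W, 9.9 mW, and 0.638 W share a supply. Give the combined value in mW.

724.71 mW

In mW:
  0.00391 W = 0.00391 × 10^3 mW = 3.91
  50800 uW = 50800 × 10^-3 mW = 50.8
  0.0221 W = 0.0221 × 10^3 mW = 22.1
  9.9 mW → 9.9
  0.638 W = 0.638 × 10^3 mW = 638
Sum: 3.91 + 50.8 + 22.1 + 9.9 + 638 = 724.71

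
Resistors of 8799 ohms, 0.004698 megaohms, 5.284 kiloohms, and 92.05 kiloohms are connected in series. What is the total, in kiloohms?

110.831 kiloohms

In kiloohms:
  8799 ohms = 8799e-3 kiloohms = 8.799
  0.004698 megaohms = 0.004698e3 kiloohms = 4.698
  5.284 kiloohms → 5.284
  92.05 kiloohms → 92.05
Sum: 8.799 + 4.698 + 5.284 + 92.05 = 110.831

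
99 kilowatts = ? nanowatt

kilo = 10^3, nano = 10^-9; factor is 10^12.
99 × 10^12 = 99000000000000

99000000000000 nanowatts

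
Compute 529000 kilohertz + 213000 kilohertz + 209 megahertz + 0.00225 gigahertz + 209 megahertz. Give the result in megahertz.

1162.25 megahertz

In megahertz:
  529000 kilohertz = 529000 × 10⁻³ megahertz = 529
  213000 kilohertz = 213000 × 10⁻³ megahertz = 213
  209 megahertz → 209
  0.00225 gigahertz = 0.00225 × 10³ megahertz = 2.25
  209 megahertz → 209
Sum: 529 + 213 + 209 + 2.25 + 209 = 1162.25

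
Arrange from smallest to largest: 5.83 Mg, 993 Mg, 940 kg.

5.83 Mg = 5830000 g
993 Mg = 993000000 g
940 kg = 940000 g

940 kg < 5.83 Mg < 993 Mg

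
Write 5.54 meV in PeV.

0.00000000000000000554 PeV

milli = 1e-3, peta = 1e15; factor is 1e-18.
5.54 × 1e-18 = 0.00000000000000000554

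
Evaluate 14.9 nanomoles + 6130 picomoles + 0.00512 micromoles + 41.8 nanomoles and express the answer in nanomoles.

In nanomoles:
  14.9 nanomoles → 14.9
  6130 picomoles = 6130 × 10⁻³ nanomoles = 6.13
  0.00512 micromoles = 0.00512 × 10³ nanomoles = 5.12
  41.8 nanomoles → 41.8
Sum: 14.9 + 6.13 + 5.12 + 41.8 = 67.95

67.95 nanomoles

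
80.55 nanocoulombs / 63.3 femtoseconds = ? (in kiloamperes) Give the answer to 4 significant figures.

(80.55 × 10^-9) / (63.3 × 10^-15) = 1.27251 × 10^6 A

1273 kiloamperes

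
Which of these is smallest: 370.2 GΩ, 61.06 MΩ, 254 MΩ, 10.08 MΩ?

10.08 MΩ

370.2 GΩ = 370200000000 Ω
61.06 MΩ = 61060000 Ω
254 MΩ = 254000000 Ω
10.08 MΩ = 10080000 Ω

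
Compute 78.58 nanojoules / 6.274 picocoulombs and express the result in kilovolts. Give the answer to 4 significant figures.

12.52 kilovolts

(78.58 × 10⁻⁹) / (6.274 × 10⁻¹²) = 12.5247 × 10³ V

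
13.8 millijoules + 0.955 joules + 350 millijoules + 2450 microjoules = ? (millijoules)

In millijoules:
  13.8 millijoules → 13.8
  0.955 joules = 0.955 × 10^3 millijoules = 955
  350 millijoules → 350
  2450 microjoules = 2450 × 10^-3 millijoules = 2.45
Sum: 13.8 + 955 + 350 + 2.45 = 1321.25

1321.25 millijoules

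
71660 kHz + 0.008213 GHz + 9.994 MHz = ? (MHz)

89.867 MHz

In MHz:
  71660 kHz = 71660 × 10⁻³ MHz = 71.66
  0.008213 GHz = 0.008213 × 10³ MHz = 8.213
  9.994 MHz → 9.994
Sum: 71.66 + 8.213 + 9.994 = 89.867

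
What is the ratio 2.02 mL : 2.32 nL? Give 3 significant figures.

(2.02e-3) / (2.32e-9) = 0.8707e6

871000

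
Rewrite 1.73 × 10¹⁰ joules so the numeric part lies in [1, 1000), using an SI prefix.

17.3 gigajoules

= 17.3 × 10⁹ joules; 10⁹ is giga.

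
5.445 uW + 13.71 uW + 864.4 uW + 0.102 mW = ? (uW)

985.555 uW

In uW:
  5.445 uW → 5.445
  13.71 uW → 13.71
  864.4 uW → 864.4
  0.102 mW = 0.102e3 uW = 102
Sum: 5.445 + 13.71 + 864.4 + 102 = 985.555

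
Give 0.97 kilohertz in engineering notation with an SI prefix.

= 970 hertz; mantissa already in [1, 1000).

970 hertz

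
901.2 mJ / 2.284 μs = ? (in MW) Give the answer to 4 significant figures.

0.3946 MW

(901.2 × 10^-3) / (2.284 × 10^-6) = 394.571 × 10^3 W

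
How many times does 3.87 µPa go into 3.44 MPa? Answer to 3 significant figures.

889000000000

(3.44 × 10^6) / (3.87 × 10^-6) = 0.8889 × 10^12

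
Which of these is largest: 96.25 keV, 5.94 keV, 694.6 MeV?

694.6 MeV

96.25 keV = 96250 eV
5.94 keV = 5940 eV
694.6 MeV = 694600000 eV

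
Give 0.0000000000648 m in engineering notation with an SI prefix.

= 64.8 × 10⁻¹² m; 10⁻¹² is pico.

64.8 pm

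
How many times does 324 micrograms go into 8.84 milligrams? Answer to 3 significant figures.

27.3

(8.84 × 10^-3) / (324 × 10^-6) = 0.02728 × 10^3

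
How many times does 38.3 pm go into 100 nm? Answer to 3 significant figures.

2610

(100e-9) / (38.3e-12) = 2.611e3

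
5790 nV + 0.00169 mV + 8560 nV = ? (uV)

16.04 uV

In uV:
  5790 nV = 5790e-3 uV = 5.79
  0.00169 mV = 0.00169e3 uV = 1.69
  8560 nV = 8560e-3 uV = 8.56
Sum: 5.79 + 1.69 + 8.56 = 16.04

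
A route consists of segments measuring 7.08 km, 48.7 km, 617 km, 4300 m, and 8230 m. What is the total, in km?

In km:
  7.08 km → 7.08
  48.7 km → 48.7
  617 km → 617
  4300 m = 4300 × 10^-3 km = 4.3
  8230 m = 8230 × 10^-3 km = 8.23
Sum: 7.08 + 48.7 + 617 + 4.3 + 8.23 = 685.31

685.31 km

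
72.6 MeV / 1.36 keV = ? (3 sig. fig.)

53400

(72.6 × 10^6) / (1.36 × 10^3) = 53.38 × 10^3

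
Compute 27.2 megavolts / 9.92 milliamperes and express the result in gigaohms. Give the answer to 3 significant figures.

(27.2e6) / (9.92e-3) = 2.7419e9 Ω

2.74 gigaohms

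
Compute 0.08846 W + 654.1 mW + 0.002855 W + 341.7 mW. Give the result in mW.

In mW:
  0.08846 W = 0.08846 × 10^3 mW = 88.46
  654.1 mW → 654.1
  0.002855 W = 0.002855 × 10^3 mW = 2.855
  341.7 mW → 341.7
Sum: 88.46 + 654.1 + 2.855 + 341.7 = 1087.115

1087.115 mW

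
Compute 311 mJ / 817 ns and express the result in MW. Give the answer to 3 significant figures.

(311 × 10^-3) / (817 × 10^-9) = 0.38066 × 10^6 W

0.381 MW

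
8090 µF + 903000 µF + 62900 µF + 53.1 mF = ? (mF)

In mF:
  8090 µF = 8090 × 10^-3 mF = 8.09
  903000 µF = 903000 × 10^-3 mF = 903
  62900 µF = 62900 × 10^-3 mF = 62.9
  53.1 mF → 53.1
Sum: 8.09 + 903 + 62.9 + 53.1 = 1027.09

1027.09 mF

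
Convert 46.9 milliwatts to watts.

0.0469 watts

milli = 10^-3, (no prefix) = 10^0; factor is 10^-3.
46.9 × 10^-3 = 0.0469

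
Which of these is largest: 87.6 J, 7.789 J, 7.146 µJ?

87.6 J = 87.6 J
7.789 J = 7.789 J
7.146 µJ = 0.000007146 J

87.6 J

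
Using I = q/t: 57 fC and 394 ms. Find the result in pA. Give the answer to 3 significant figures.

(57 × 10^-15) / (394 × 10^-3) = 0.14467 × 10^-12 A

0.145 pA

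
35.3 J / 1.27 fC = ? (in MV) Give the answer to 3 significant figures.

(35.3) / (1.27e-15) = 27.795e15 V

27800000000 MV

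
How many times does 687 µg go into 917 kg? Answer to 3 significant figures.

1330000000

(917e3) / (687e-6) = 1.335e9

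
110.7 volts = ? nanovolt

110700000000 nanovolts

(no prefix) = 10⁰, nano = 10⁻⁹; factor is 10⁹.
110.7 × 10⁹ = 110700000000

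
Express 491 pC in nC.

0.491 nC

pico = 10⁻¹², nano = 10⁻⁹; factor is 10⁻³.
491 × 10⁻³ = 0.491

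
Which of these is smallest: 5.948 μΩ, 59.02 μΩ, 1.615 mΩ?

5.948 μΩ = 0.000005948 Ω
59.02 μΩ = 0.00005902 Ω
1.615 mΩ = 0.001615 Ω

5.948 μΩ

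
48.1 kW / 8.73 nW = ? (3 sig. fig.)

(48.1 × 10^3) / (8.73 × 10^-9) = 5.51 × 10^12

5510000000000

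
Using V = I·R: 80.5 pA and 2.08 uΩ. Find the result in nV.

80.5e-12 × 2.08e-6 = 167.44e-18 V

0.00000016744 nV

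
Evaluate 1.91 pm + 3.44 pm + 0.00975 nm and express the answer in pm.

15.1 pm

In pm:
  1.91 pm → 1.91
  3.44 pm → 3.44
  0.00975 nm = 0.00975 × 10^3 pm = 9.75
Sum: 1.91 + 3.44 + 9.75 = 15.1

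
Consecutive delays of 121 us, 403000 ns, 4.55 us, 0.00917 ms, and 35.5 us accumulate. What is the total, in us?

In us:
  121 us → 121
  403000 ns = 403000e-3 us = 403
  4.55 us → 4.55
  0.00917 ms = 0.00917e3 us = 9.17
  35.5 us → 35.5
Sum: 121 + 403 + 4.55 + 9.17 + 35.5 = 573.22

573.22 us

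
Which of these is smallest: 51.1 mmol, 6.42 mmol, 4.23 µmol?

51.1 mmol = 0.0511 mol
6.42 mmol = 0.00642 mol
4.23 µmol = 0.00000423 mol

4.23 µmol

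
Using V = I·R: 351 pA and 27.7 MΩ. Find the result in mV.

351e-12 × 27.7e6 = 9722.7e-6 V

9.7227 mV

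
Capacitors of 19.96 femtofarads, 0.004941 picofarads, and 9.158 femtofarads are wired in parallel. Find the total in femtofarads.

In femtofarads:
  19.96 femtofarads → 19.96
  0.004941 picofarads = 0.004941 × 10^3 femtofarads = 4.941
  9.158 femtofarads → 9.158
Sum: 19.96 + 4.941 + 9.158 = 34.059

34.059 femtofarads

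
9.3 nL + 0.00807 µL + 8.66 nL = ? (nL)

26.03 nL

In nL:
  9.3 nL → 9.3
  0.00807 µL = 0.00807e3 nL = 8.07
  8.66 nL → 8.66
Sum: 9.3 + 8.07 + 8.66 = 26.03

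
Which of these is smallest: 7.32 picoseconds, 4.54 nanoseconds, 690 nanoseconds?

7.32 picoseconds = 0.00000000000732 seconds
4.54 nanoseconds = 0.00000000454 seconds
690 nanoseconds = 0.00000069 seconds

7.32 picoseconds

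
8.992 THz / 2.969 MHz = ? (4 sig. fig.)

(8.992 × 10^12) / (2.969 × 10^6) = 3.0286 × 10^6

3029000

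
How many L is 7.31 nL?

nano = 10⁻⁹, (no prefix) = 10⁰; factor is 10⁻⁹.
7.31 × 10⁻⁹ = 0.00000000731

0.00000000731 L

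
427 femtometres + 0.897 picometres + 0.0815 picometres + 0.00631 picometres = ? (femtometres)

1411.81 femtometres

In femtometres:
  427 femtometres → 427
  0.897 picometres = 0.897e3 femtometres = 897
  0.0815 picometres = 0.0815e3 femtometres = 81.5
  0.00631 picometres = 0.00631e3 femtometres = 6.31
Sum: 427 + 897 + 81.5 + 6.31 = 1411.81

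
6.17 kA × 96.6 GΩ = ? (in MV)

6.17 × 10³ × 96.6 × 10⁹ = 596.022 × 10¹² V

596022000 MV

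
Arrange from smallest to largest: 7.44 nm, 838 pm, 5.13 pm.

5.13 pm < 838 pm < 7.44 nm

7.44 nm = 0.00000000744 m
838 pm = 0.000000000838 m
5.13 pm = 0.00000000000513 m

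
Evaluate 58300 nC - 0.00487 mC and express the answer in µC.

53.43 µC

In µC:
  58300 nC = 58300 × 10⁻³ µC = 58.3
  0.00487 mC = 0.00487 × 10³ µC = 4.87
Difference: 58.3 - 4.87 = 53.43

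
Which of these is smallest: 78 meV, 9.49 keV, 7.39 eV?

78 meV

78 meV = 0.078 eV
9.49 keV = 9490 eV
7.39 eV = 7.39 eV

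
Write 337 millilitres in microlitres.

milli = 10^-3, micro = 10^-6; factor is 10^3.
337 × 10^3 = 337000

337000 microlitres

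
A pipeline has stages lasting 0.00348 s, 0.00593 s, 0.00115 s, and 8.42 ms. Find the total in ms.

18.98 ms

In ms:
  0.00348 s = 0.00348 × 10³ ms = 3.48
  0.00593 s = 0.00593 × 10³ ms = 5.93
  0.00115 s = 0.00115 × 10³ ms = 1.15
  8.42 ms → 8.42
Sum: 3.48 + 5.93 + 1.15 + 8.42 = 18.98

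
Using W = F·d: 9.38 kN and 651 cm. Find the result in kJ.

9.38 × 10³ × 651 × 10⁻² = 6106.38 × 10¹ J

61.0638 kJ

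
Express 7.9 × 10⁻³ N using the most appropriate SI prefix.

= 7.9 × 10⁻³ N; 10⁻³ is milli.

7.9 mN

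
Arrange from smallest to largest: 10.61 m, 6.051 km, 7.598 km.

10.61 m = 10.61 m
6.051 km = 6051 m
7.598 km = 7598 m

10.61 m < 6.051 km < 7.598 km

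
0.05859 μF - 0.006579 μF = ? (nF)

In nF:
  0.05859 μF = 0.05859 × 10³ nF = 58.59
  0.006579 μF = 0.006579 × 10³ nF = 6.579
Difference: 58.59 - 6.579 = 52.011

52.011 nF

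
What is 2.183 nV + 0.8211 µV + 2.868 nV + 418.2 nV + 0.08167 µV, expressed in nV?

1326.021 nV

In nV:
  2.183 nV → 2.183
  0.8211 µV = 0.8211 × 10³ nV = 821.1
  2.868 nV → 2.868
  418.2 nV → 418.2
  0.08167 µV = 0.08167 × 10³ nV = 81.67
Sum: 2.183 + 821.1 + 2.868 + 418.2 + 81.67 = 1326.021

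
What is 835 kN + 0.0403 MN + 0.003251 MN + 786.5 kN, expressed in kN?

In kN:
  835 kN → 835
  0.0403 MN = 0.0403 × 10³ kN = 40.3
  0.003251 MN = 0.003251 × 10³ kN = 3.251
  786.5 kN → 786.5
Sum: 835 + 40.3 + 3.251 + 786.5 = 1665.051

1665.051 kN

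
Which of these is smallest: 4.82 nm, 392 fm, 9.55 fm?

9.55 fm

4.82 nm = 0.00000000482 m
392 fm = 0.000000000000392 m
9.55 fm = 0.00000000000000955 m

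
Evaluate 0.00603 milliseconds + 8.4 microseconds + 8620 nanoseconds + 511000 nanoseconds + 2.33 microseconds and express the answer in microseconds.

In microseconds:
  0.00603 milliseconds = 0.00603e3 microseconds = 6.03
  8.4 microseconds → 8.4
  8620 nanoseconds = 8620e-3 microseconds = 8.62
  511000 nanoseconds = 511000e-3 microseconds = 511
  2.33 microseconds → 2.33
Sum: 6.03 + 8.4 + 8.62 + 511 + 2.33 = 536.38

536.38 microseconds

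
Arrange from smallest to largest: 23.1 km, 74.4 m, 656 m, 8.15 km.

23.1 km = 23100 m
74.4 m = 74.4 m
656 m = 656 m
8.15 km = 8150 m

74.4 m < 656 m < 8.15 km < 23.1 km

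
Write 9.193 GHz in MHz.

9193 MHz

giga = 10⁹, mega = 10⁶; factor is 10³.
9.193 × 10³ = 9193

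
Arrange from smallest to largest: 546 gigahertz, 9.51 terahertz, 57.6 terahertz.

546 gigahertz < 9.51 terahertz < 57.6 terahertz

546 gigahertz = 546000000000 hertz
9.51 terahertz = 9510000000000 hertz
57.6 terahertz = 57600000000000 hertz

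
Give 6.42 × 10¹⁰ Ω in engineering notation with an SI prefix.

64.2 GΩ

= 64.2 × 10⁹ Ω; 10⁹ is giga.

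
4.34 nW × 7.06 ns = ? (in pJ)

4.34e-9 × 7.06e-9 = 30.6404e-18 J

0.0000306404 pJ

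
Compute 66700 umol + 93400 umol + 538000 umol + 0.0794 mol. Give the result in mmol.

In mmol:
  66700 umol = 66700e-3 mmol = 66.7
  93400 umol = 93400e-3 mmol = 93.4
  538000 umol = 538000e-3 mmol = 538
  0.0794 mol = 0.0794e3 mmol = 79.4
Sum: 66.7 + 93.4 + 538 + 79.4 = 777.5

777.5 mmol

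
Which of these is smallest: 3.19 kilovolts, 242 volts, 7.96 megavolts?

3.19 kilovolts = 3190 volts
242 volts = 242 volts
7.96 megavolts = 7960000 volts

242 volts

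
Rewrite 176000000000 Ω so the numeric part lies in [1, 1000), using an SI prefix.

176 GΩ

= 176e9 Ω; 1e9 is giga.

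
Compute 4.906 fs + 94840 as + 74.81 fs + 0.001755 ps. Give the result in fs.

176.311 fs

In fs:
  4.906 fs → 4.906
  94840 as = 94840 × 10^-3 fs = 94.84
  74.81 fs → 74.81
  0.001755 ps = 0.001755 × 10^3 fs = 1.755
Sum: 4.906 + 94.84 + 74.81 + 1.755 = 176.311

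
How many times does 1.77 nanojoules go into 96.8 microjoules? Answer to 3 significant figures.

(96.8 × 10^-6) / (1.77 × 10^-9) = 54.69 × 10^3

54700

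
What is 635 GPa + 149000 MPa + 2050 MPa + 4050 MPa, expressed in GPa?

790.1 GPa

In GPa:
  635 GPa → 635
  149000 MPa = 149000e-3 GPa = 149
  2050 MPa = 2050e-3 GPa = 2.05
  4050 MPa = 4050e-3 GPa = 4.05
Sum: 635 + 149 + 2.05 + 4.05 = 790.1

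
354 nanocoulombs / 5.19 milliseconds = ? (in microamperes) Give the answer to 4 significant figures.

68.21 microamperes

(354 × 10⁻⁹) / (5.19 × 10⁻³) = 68.2081 × 10⁻⁶ A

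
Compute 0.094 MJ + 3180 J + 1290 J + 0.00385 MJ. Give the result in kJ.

102.32 kJ

In kJ:
  0.094 MJ = 0.094e3 kJ = 94
  3180 J = 3180e-3 kJ = 3.18
  1290 J = 1290e-3 kJ = 1.29
  0.00385 MJ = 0.00385e3 kJ = 3.85
Sum: 94 + 3.18 + 1.29 + 3.85 = 102.32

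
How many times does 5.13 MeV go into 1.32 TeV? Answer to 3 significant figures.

(1.32 × 10^12) / (5.13 × 10^6) = 0.2573 × 10^6

257000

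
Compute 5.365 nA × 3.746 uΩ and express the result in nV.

5.365e-9 × 3.746e-6 = 20.09729e-15 V

0.00002009729 nV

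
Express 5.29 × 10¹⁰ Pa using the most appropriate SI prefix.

52.9 GPa

= 52.9 × 10⁹ Pa; 10⁹ is giga.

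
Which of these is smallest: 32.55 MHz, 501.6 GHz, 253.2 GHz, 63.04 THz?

32.55 MHz

32.55 MHz = 32550000 Hz
501.6 GHz = 501600000000 Hz
253.2 GHz = 253200000000 Hz
63.04 THz = 63040000000000 Hz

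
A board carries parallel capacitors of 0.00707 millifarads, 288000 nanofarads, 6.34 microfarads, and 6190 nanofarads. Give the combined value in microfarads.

307.6 microfarads

In microfarads:
  0.00707 millifarads = 0.00707 × 10³ microfarads = 7.07
  288000 nanofarads = 288000 × 10⁻³ microfarads = 288
  6.34 microfarads → 6.34
  6190 nanofarads = 6190 × 10⁻³ microfarads = 6.19
Sum: 7.07 + 288 + 6.34 + 6.19 = 307.6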